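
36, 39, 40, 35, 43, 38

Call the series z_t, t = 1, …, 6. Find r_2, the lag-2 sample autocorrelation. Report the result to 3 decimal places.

Mean z̄ = (36 + 39 + 40 + 35 + 43 + 38)/6 = 38.5000
Σ(z_t−z̄)(z_{t+2}−z̄) = (-3.7500) + (-1.7500) + (6.7500) + (1.7500) = 3.0000
Denominator Σ(z_t−z̄)² = 41.5000
r_2 = 3.0000 / 41.5000 = 0.072

0.072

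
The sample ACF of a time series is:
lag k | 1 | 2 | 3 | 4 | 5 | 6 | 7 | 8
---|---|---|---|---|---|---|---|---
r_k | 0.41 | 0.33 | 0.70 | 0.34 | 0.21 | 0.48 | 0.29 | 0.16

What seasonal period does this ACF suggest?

3

The largest autocorrelation is r_3 = 0.70, with a weaker echo at lag 6 (0.48); the remaining lags stay at or below 0.41. The elevated value at lag 1 (0.41), dropping to 0.33 at lag 2, reflects decaying short-term dependence rather than seasonality.
The dominant spike at lag 3 indicates a seasonal period of 3.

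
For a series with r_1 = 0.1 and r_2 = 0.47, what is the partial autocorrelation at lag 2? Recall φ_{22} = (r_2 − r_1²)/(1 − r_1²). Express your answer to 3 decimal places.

φ_{22} = (r_2 − r_1²) / (1 − r_1²)
r_1² = (0.1)² = 0.01
Numerator = 0.47 − 0.0100 = 0.4600; denominator = 1 − 0.0100 = 0.9900
φ_{22} = 0.4600 / 0.9900 = 0.465

0.465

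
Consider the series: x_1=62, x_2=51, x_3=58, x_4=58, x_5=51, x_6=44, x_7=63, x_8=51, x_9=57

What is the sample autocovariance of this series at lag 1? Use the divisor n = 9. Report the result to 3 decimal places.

-14.111

Mean x̄ = (62 + 51 + 58 + 58 + 51 + 44 + 63 + 51 + 57)/9 = 55.0000
Σ_{t=1}^{8}(x_t−x̄)(x_{t+1}−x̄) = -127.0000
γ_1 = -127.0000 / 9 = -14.111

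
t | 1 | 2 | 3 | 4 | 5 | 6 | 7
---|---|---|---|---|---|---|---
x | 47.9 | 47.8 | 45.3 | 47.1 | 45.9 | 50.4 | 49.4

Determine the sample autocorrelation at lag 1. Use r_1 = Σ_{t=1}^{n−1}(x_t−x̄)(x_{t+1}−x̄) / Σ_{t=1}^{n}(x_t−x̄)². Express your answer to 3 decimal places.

Mean x̄ = (47.9 + 47.8 + 45.3 + 47.1 + 45.9 + 50.4 + 49.4)/7 = 47.6857
Σ(x_t−x̄)(x_{t+1}−x̄) = (0.0245) + (-0.2727) + (1.3973) + (1.0459) + (-4.8469) + (4.6531) = 2.0012
Denominator Σ(x_t−x̄)² = 19.5886
r_1 = 2.0012 / 19.5886 = 0.102

0.102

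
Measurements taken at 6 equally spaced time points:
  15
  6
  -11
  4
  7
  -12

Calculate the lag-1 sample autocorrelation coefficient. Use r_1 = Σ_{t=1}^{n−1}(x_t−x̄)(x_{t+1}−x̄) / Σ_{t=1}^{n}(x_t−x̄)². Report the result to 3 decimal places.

Mean x̄ = (15 + 6 − 11 + 4 + 7 − 12)/6 = 1.5000
Deviations from mean: 13.5000, 4.5000, -12.5000, 2.5000, 5.5000, -13.5000
Σ(x_t−x̄)(x_{t+1}−x̄) = (60.7500) + (-56.2500) + (-31.2500) + (13.7500) + (-74.2500) = -87.2500
Denominator Σ(x_t−x̄)² = 577.5000
r_1 = -87.2500 / 577.5000 = -0.151

-0.151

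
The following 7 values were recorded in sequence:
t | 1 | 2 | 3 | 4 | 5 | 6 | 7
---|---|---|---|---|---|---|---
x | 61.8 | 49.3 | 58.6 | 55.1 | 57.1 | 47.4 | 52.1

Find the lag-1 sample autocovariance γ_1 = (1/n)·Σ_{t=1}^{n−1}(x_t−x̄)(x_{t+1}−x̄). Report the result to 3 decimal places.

-8.107

Mean x̄ = (61.8 + 49.3 + 58.6 + 55.1 + 57.1 + 47.4 + 52.1)/7 = 54.4857
Σ_{t=1}^{6}(x_t−x̄)(x_{t+1}−x̄) = -56.7516
γ_1 = -56.7516 / 7 = -8.107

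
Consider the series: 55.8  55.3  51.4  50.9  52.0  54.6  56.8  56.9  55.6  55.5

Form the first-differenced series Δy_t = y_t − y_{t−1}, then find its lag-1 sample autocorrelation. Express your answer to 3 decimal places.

First differences Δy: -0.5, -3.9, -0.5, 1.1, 2.6, 2.2, 0.1, -1.3, -0.1
Mean of differences = -0.0333
Numerator Σ(Δy_t−Δȳ)(Δy_{t+1}−Δȳ) = 12.1589
Denominator Σ(Δy_t−Δȳ)² = 30.2200
r_1(Δy) = 12.1589 / 30.2200 = 0.402

0.402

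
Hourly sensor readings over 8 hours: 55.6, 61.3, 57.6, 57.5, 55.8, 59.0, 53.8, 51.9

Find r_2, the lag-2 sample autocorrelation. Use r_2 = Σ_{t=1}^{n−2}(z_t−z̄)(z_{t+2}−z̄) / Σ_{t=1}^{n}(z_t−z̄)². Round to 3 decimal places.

Mean z̄ = (55.6 + 61.3 + 57.6 + 57.5 + 55.8 + 59.0 + 53.8 + 51.9)/8 = 56.5625
Σ(z_t−z̄)(z_{t+2}−z̄) = (-0.9986) + (4.4414) + (-0.7911) + (2.2852) + (2.1064) + (-11.3648) = -4.3216
Denominator Σ(z_t−z̄)² = 61.2188
r_2 = -4.3216 / 61.2188 = -0.071

-0.071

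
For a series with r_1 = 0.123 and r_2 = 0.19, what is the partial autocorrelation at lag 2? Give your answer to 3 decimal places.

φ_{22} = (r_2 − r_1²) / (1 − r_1²)
r_1² = (0.123)² = 0.015129
Numerator = 0.19 − 0.0151 = 0.1749; denominator = 1 − 0.0151 = 0.9849
φ_{22} = 0.1749 / 0.9849 = 0.178

0.178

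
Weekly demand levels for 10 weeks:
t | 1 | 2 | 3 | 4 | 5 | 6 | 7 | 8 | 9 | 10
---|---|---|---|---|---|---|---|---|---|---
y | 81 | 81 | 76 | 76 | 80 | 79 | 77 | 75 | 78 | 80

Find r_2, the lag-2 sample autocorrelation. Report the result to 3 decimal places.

-0.628

Mean ȳ = (81 + 81 + 76 + 76 + 80 + 79 + 77 + 75 + 78 + 80)/10 = 78.3000
Numerator Σ_{t=1}^{8}(y_t−ȳ)(y_{t+2}−ȳ) = -27.6800
Denominator Σ(y_t−ȳ)² = 44.1000
r_2 = -27.6800 / 44.1000 = -0.628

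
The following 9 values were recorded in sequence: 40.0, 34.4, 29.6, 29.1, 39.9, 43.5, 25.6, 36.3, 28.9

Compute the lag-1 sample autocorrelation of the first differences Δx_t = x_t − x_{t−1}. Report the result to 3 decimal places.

-0.413

First differences Δx: -5.6, -4.8, -0.5, 10.8, 3.6, -17.9, 10.7, -7.4
Mean of differences = -1.3875
Numerator Σ(Δx_t−Δx̄)(Δx_{t+1}−Δx̄) = -271.6789
Denominator Σ(Δx_t−Δx̄)² = 658.5088
r_1(Δx) = -271.6789 / 658.5088 = -0.413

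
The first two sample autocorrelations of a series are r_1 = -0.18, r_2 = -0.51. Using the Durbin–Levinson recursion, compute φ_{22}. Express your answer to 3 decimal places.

-0.561

φ_{22} = (r_2 − r_1²) / (1 − r_1²)
r_1² = (-0.18)² = 0.0324
Numerator = -0.51 − 0.0324 = -0.5424; denominator = 1 − 0.0324 = 0.9676
φ_{22} = -0.5424 / 0.9676 = -0.561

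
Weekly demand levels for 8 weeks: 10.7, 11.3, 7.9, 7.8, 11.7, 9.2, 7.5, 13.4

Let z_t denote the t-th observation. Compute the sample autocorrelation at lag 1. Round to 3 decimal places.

Mean z̄ = (10.7 + 11.3 + 7.9 + 7.8 + 11.7 + 9.2 + 7.5 + 13.4)/8 = 9.9375
Deviations from mean: 0.7625, 1.3625, -2.0375, -2.1375, 1.7625, -0.7375, -2.4375, 3.4625
Numerator Σ_{t=1}^{7}(z_t−z̄)(z_{t+1}−z̄) = -9.0914
Denominator Σ(z_t−z̄)² = 32.7388
r_1 = -9.0914 / 32.7388 = -0.278

-0.278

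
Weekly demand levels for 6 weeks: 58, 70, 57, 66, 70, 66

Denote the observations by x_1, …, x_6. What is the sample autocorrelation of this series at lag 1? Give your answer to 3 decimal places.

-0.439

Mean x̄ = (58 + 70 + 57 + 66 + 70 + 66)/6 = 64.5000
Deviations from mean: -6.5000, 5.5000, -7.5000, 1.5000, 5.5000, 1.5000
Numerator Σ_{t=1}^{5}(x_t−x̄)(x_{t+1}−x̄) = -71.7500
Denominator Σ(x_t−x̄)² = 163.5000
r_1 = -71.7500 / 163.5000 = -0.439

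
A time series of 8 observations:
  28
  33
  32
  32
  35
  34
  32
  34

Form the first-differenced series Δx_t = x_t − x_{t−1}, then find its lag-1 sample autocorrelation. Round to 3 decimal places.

First differences Δx: 5, -1, 0, 3, -1, -2, 2
Mean of differences = 0.8571
Numerator Σ(Δx_t−Δx̄)(Δx_{t+1}−Δx̄) = -9.8776
Denominator Σ(Δx_t−Δx̄)² = 38.8571
r_1(Δx) = -9.8776 / 38.8571 = -0.254

-0.254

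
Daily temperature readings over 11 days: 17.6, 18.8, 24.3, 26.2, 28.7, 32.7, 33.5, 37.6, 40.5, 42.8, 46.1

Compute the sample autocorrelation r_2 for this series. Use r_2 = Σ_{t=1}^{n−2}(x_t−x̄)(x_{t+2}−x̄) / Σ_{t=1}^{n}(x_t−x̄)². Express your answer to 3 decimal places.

Mean x̄ = (17.6 + 18.8 + 24.3 + 26.2 + 28.7 + 32.7 + 33.5 + 37.6 + 40.5 + 42.8 + 46.1)/11 = 31.7091
Numerator Σ_{t=1}^{9}(x_t−x̄)(x_{t+2}−x̄) = 400.5253
Denominator Σ(x_t−x̄)² = 906.2891
r_2 = 400.5253 / 906.2891 = 0.442

0.442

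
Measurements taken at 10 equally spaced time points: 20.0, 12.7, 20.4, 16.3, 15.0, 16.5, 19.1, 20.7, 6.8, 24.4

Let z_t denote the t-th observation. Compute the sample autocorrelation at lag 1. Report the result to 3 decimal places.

Mean z̄ = (20.0 + 12.7 + 20.4 + 16.3 + 15.0 + 16.5 + 19.1 + 20.7 + 6.8 + 24.4)/10 = 17.1900
Numerator Σ_{t=1}^{9}(z_t−z̄)(z_{t+1}−z̄) = -132.4211
Denominator Σ(z_t−z̄)² = 220.3290
r_1 = -132.4211 / 220.3290 = -0.601

-0.601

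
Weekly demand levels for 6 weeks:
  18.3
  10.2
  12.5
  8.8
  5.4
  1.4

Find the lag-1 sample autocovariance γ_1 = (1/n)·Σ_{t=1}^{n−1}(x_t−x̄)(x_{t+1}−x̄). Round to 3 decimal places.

Mean x̄ = (18.3 + 10.2 + 12.5 + 8.8 + 5.4 + 1.4)/6 = 9.4333
Σ_{t=1}^{5}(x_t−x̄)(x_{t+1}−x̄) = 42.1622
γ_1 = 42.1622 / 6 = 7.027

7.027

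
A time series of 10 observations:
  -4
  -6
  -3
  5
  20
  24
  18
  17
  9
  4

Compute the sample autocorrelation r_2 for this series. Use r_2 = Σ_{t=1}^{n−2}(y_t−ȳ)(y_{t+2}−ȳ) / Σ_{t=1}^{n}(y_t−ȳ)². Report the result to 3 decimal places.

Mean ȳ = (-4 − 6 − 3 + 5 + 20 + 24 + 18 + 17 + 9 + 4)/10 = 8.4000
Numerator Σ_{t=1}^{8}(y_t−ȳ)(y_{t+2}−ȳ) = 218.4800
Denominator Σ(y_t−ȳ)² = 1066.4000
r_2 = 218.4800 / 1066.4000 = 0.205

0.205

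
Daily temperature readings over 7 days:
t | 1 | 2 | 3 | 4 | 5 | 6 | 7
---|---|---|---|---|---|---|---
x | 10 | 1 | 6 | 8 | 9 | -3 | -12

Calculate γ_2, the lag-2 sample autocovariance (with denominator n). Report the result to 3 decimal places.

-12.452

Mean x̄ = (10 + 1 + 6 + 8 + 9 − 3 − 12)/7 = 2.7143
Deviations: 7.2857, -1.7143, 3.2857, 5.2857, 6.2857, -5.7143, -14.7143
Σ_{t=1}^{5}(x_t−x̄)(x_{t+2}−x̄) = -87.1633
γ_2 = -87.1633 / 7 = -12.452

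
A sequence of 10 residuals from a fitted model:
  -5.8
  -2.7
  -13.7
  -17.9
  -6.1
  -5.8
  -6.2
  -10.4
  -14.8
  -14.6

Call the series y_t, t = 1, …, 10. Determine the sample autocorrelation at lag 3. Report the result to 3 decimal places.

Mean ȳ = (-5.8 − 2.7 − 13.7 − 17.9 − 6.1 − 5.8 − 6.2 − 10.4 − 14.8 − 14.6)/10 = -9.8000
Numerator Σ_{t=1}^{7}(y_t−ȳ)(y_{t+3}−ȳ) = -90.3900
Denominator Σ(y_t−ȳ)² = 238.2800
r_3 = -90.3900 / 238.2800 = -0.379

-0.379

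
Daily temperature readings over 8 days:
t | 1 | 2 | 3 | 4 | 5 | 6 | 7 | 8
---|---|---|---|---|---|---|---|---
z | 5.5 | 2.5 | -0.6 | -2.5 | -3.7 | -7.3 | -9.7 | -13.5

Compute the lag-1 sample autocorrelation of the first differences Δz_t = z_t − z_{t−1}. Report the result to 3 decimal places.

-0.178

First differences Δz: -3.0, -3.1, -1.9, -1.2, -3.6, -2.4, -3.8
Mean of differences = -2.7143
Numerator Σ(Δz_t−Δz̄)(Δz_{t+1}−Δz̄) = -0.9316
Denominator Σ(Δz_t−Δz̄)² = 5.2486
r_1(Δz) = -0.9316 / 5.2486 = -0.178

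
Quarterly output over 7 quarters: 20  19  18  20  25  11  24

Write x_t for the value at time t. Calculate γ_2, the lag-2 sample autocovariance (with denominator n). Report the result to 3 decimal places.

1.560

Mean x̄ = (20 + 19 + 18 + 20 + 25 + 11 + 24)/7 = 19.5714
Σ_{t=1}^{5}(x_t−x̄)(x_{t+2}−x̄) = 10.9184
γ_2 = 10.9184 / 7 = 1.560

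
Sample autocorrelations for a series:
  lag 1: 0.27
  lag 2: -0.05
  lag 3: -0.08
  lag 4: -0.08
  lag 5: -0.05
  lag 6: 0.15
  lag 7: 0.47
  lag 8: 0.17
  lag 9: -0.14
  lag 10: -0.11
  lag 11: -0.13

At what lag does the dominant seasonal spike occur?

7

The largest autocorrelation is r_7 = 0.47; the remaining lags stay at or below 0.27.
The dominant spike at lag 7 indicates a seasonal period of 7.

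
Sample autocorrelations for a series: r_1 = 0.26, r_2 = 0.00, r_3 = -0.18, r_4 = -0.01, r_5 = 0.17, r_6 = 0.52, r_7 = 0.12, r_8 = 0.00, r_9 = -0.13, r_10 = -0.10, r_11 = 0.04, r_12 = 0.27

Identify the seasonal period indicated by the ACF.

The largest autocorrelation is r_6 = 0.52, with a weaker echo at lag 12 (0.27); the remaining lags stay at or below 0.26. The elevated value at lag 1 (0.26), dropping to 0.00 at lag 2, reflects decaying short-term dependence rather than seasonality.
The dominant spike at lag 6 indicates a seasonal period of 6.

6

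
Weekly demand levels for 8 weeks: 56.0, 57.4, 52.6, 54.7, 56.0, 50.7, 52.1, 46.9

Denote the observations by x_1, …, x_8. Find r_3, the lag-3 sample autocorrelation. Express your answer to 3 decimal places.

Mean x̄ = (56.0 + 57.4 + 52.6 + 54.7 + 56.0 + 50.7 + 52.1 + 46.9)/8 = 53.3000
Deviations from mean: 2.7000, 4.1000, -0.7000, 1.4000, 2.7000, -2.6000, -1.2000, -6.4000
Σ(x_t−x̄)(x_{t+3}−x̄) = (3.7800) + (11.0700) + (1.8200) + (-1.6800) + (-17.2800) = -2.2900
Denominator Σ(x_t−x̄)² = 83.0000
r_3 = -2.2900 / 83.0000 = -0.028

-0.028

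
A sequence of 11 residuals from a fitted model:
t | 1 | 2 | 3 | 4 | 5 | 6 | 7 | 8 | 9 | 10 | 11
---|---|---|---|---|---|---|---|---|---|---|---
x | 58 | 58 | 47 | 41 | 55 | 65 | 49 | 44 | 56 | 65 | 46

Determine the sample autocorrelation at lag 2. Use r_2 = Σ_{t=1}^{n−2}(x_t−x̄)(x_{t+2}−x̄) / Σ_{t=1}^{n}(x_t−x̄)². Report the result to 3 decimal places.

-0.741

Mean x̄ = (58 + 58 + 47 + 41 + 55 + 65 + 49 + 44 + 56 + 65 + 46)/11 = 53.0909
Numerator Σ_{t=1}^{9}(x_t−x̄)(x_{t+2}−x̄) = -501.7438
Denominator Σ(x_t−x̄)² = 676.9091
r_2 = -501.7438 / 676.9091 = -0.741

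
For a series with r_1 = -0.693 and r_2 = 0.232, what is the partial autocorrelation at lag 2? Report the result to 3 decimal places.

φ_{22} = (r_2 − r_1²) / (1 − r_1²)
r_1² = (-0.693)² = 0.480249
Numerator = 0.232 − 0.4802 = -0.2482; denominator = 1 − 0.4802 = 0.5198
φ_{22} = -0.2482 / 0.5198 = -0.478

-0.478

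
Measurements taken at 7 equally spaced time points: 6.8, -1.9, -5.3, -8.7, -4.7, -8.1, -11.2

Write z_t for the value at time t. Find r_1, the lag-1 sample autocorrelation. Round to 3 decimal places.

Mean z̄ = (6.8 − 1.9 − 5.3 − 8.7 − 4.7 − 8.1 − 11.2)/7 = -4.7286
Σ(z_t−z̄)(z_{t+1}−z̄) = (32.6094) + (-1.6163) + (2.2694) + (-0.1135) + (-0.0963) + (21.8180) = 54.8706
Denominator Σ(z_t−z̄)² = 210.2543
r_1 = 54.8706 / 210.2543 = 0.261

0.261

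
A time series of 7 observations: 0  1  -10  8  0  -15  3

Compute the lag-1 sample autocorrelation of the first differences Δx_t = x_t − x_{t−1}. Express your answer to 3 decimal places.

-0.468

First differences Δx: 1, -11, 18, -8, -15, 18
Mean of differences = 0.5000
Numerator Σ(Δx_t−Δx̄)(Δx_{t+1}−Δx̄) = -495.2500
Denominator Σ(Δx_t−Δx̄)² = 1057.5000
r_1(Δx) = -495.2500 / 1057.5000 = -0.468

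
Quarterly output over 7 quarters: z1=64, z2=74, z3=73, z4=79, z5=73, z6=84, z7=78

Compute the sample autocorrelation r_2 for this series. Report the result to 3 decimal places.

Mean z̄ = (64 + 74 + 73 + 79 + 73 + 84 + 78)/7 = 75.0000
Deviations from mean: -11.0000, -1.0000, -2.0000, 4.0000, -2.0000, 9.0000, 3.0000
Numerator Σ_{t=1}^{5}(z_t−z̄)(z_{t+2}−z̄) = 52.0000
Denominator Σ(z_t−z̄)² = 236.0000
r_2 = 52.0000 / 236.0000 = 0.220

0.220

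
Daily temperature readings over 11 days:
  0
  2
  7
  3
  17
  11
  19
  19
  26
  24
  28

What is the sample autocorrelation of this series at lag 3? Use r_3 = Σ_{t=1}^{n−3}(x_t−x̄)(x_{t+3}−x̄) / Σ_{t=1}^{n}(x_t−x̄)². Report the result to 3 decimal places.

Mean x̄ = (0 + 2 + 7 + 3 + 17 + 11 + 19 + 19 + 26 + 24 + 28)/11 = 14.1818
Numerator Σ_{t=1}^{8}(x_t−x̄)(x_{t+3}−x̄) = 183.0826
Denominator Σ(x_t−x̄)² = 1017.6364
r_3 = 183.0826 / 1017.6364 = 0.180

0.180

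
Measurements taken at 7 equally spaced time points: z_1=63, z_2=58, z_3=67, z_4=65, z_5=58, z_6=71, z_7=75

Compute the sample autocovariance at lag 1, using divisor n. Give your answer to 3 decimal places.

2.805

Mean z̄ = (63 + 58 + 67 + 65 + 58 + 71 + 75)/7 = 65.2857
Σ_{t=1}^{6}(z_t−z̄)(z_{t+1}−z̄) = 19.6327
γ_1 = 19.6327 / 7 = 2.805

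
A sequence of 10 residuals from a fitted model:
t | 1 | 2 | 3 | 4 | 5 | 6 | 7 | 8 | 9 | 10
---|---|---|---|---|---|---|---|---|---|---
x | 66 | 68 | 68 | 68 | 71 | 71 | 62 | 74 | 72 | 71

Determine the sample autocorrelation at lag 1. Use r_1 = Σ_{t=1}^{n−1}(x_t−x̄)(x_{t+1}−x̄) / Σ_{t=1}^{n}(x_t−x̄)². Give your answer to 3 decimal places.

-0.198

Mean x̄ = (66 + 68 + 68 + 68 + 71 + 71 + 62 + 74 + 72 + 71)/10 = 69.1000
Numerator Σ_{t=1}^{9}(x_t−x̄)(x_{t+1}−x̄) = -21.2100
Denominator Σ(x_t−x̄)² = 106.9000
r_1 = -21.2100 / 106.9000 = -0.198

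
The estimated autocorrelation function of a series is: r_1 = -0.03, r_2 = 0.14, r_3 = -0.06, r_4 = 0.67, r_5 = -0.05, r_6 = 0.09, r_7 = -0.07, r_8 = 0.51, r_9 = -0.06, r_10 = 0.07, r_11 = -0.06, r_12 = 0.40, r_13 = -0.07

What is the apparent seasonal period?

4

The largest autocorrelation is r_4 = 0.67, with weaker echoes at lags 8 (0.51) and 12 (0.40); the remaining lags stay at or below 0.14.
The dominant spike at lag 4 indicates a seasonal period of 4.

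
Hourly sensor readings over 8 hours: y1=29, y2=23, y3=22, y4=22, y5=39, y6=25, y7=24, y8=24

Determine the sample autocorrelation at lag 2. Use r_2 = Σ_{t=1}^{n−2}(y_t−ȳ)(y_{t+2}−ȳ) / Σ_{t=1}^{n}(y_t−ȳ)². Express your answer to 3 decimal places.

Mean ȳ = (29 + 23 + 22 + 22 + 39 + 25 + 24 + 24)/8 = 26.0000
Deviations from mean: 3.0000, -3.0000, -4.0000, -4.0000, 13.0000, -1.0000, -2.0000, -2.0000
Numerator Σ_{t=1}^{6}(y_t−ȳ)(y_{t+2}−ȳ) = -72.0000
Denominator Σ(y_t−ȳ)² = 228.0000
r_2 = -72.0000 / 228.0000 = -0.316

-0.316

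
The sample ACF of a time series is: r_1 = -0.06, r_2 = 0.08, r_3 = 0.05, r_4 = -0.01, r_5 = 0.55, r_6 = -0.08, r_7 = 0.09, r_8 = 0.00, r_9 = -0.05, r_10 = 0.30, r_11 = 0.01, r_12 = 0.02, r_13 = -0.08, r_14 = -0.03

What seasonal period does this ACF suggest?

5

The largest autocorrelation is r_5 = 0.55, with a weaker echo at lag 10 (0.30); the remaining lags stay at or below 0.09.
The dominant spike at lag 5 indicates a seasonal period of 5.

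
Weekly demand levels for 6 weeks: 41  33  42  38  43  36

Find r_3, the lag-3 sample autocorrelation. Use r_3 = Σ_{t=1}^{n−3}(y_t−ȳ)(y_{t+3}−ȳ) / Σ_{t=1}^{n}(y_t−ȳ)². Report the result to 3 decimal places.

-0.469

Mean ȳ = (41 + 33 + 42 + 38 + 43 + 36)/6 = 38.8333
Deviations from mean: 2.1667, -5.8333, 3.1667, -0.8333, 4.1667, -2.8333
Numerator Σ_{t=1}^{3}(y_t−ȳ)(y_{t+3}−ȳ) = -35.0833
Denominator Σ(y_t−ȳ)² = 74.8333
r_3 = -35.0833 / 74.8333 = -0.469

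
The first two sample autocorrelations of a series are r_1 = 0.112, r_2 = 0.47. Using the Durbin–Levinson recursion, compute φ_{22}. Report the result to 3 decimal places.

φ_{22} = (r_2 − r_1²) / (1 − r_1²)
r_1² = (0.112)² = 0.012544
Numerator = 0.47 − 0.0125 = 0.4575; denominator = 1 − 0.0125 = 0.9875
φ_{22} = 0.4575 / 0.9875 = 0.463

0.463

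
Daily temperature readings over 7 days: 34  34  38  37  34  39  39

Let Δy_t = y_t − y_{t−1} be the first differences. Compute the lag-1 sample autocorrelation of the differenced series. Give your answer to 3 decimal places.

First differences Δy: 0, 4, -1, -3, 5, 0
Mean of differences = 0.8333
Numerator Σ(Δy_t−Δȳ)(Δy_{t+1}−Δȳ) = -20.8611
Denominator Σ(Δy_t−Δȳ)² = 46.8333
r_1(Δy) = -20.8611 / 46.8333 = -0.445

-0.445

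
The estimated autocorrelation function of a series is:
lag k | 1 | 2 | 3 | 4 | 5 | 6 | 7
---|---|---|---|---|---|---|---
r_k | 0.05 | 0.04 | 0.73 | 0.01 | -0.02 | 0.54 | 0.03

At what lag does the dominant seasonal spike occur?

3

The largest autocorrelation is r_3 = 0.73, with a weaker echo at lag 6 (0.54); the remaining lags stay at or below 0.05.
The dominant spike at lag 3 indicates a seasonal period of 3.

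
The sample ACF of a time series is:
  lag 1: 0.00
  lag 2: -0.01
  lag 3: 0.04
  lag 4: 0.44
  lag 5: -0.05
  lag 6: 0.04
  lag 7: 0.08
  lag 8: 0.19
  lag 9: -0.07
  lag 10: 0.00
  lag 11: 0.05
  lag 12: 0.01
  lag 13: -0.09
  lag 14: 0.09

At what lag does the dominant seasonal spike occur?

The largest autocorrelation is r_4 = 0.44, with a weaker echo at lag 8 (0.19); the remaining lags stay at or below 0.09.
The dominant spike at lag 4 indicates a seasonal period of 4.

4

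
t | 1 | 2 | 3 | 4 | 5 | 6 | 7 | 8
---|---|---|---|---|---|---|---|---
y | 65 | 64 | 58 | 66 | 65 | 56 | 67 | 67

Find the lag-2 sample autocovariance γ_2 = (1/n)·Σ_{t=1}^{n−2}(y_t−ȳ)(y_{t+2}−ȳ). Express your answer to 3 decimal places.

-6.875

Mean ȳ = (65 + 64 + 58 + 66 + 65 + 56 + 67 + 67)/8 = 63.5000
Deviations: 1.5000, 0.5000, -5.5000, 2.5000, 1.5000, -7.5000, 3.5000, 3.5000
Σ_{t=1}^{6}(y_t−ȳ)(y_{t+2}−ȳ) = -55.0000
γ_2 = -55.0000 / 8 = -6.875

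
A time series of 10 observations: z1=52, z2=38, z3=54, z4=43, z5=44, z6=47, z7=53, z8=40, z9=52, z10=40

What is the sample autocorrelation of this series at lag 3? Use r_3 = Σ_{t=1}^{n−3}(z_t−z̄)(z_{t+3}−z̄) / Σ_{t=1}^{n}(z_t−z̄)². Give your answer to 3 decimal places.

Mean z̄ = (52 + 38 + 54 + 43 + 44 + 47 + 53 + 40 + 52 + 40)/10 = 46.3000
Σ(z_t−z̄)(z_{t+3}−z̄) = (-18.8100) + (19.0900) + (5.3900) + (-22.1100) + (14.4900) + (3.9900) + (-42.2100) = -40.1700
Denominator Σ(z_t−z̄)² = 334.1000
r_3 = -40.1700 / 334.1000 = -0.120

-0.120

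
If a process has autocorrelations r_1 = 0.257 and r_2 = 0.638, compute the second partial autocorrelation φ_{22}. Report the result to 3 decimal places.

0.612

φ_{22} = (r_2 − r_1²) / (1 − r_1²)
r_1² = (0.257)² = 0.066049
Numerator = 0.638 − 0.0660 = 0.5720; denominator = 1 − 0.0660 = 0.9340
φ_{22} = 0.5720 / 0.9340 = 0.612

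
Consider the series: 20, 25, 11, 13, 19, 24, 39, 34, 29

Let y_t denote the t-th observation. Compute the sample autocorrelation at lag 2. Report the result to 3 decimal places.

0.151

Mean ȳ = (20 + 25 + 11 + 13 + 19 + 24 + 39 + 34 + 29)/9 = 23.7778
Σ(y_t−ȳ)(y_{t+2}−ȳ) = (48.2716) + (-13.1728) + (61.0494) + (-2.3951) + (-72.7284) + (2.2716) + (79.4938) = 102.7901
Denominator Σ(y_t−ȳ)² = 681.5556
r_2 = 102.7901 / 681.5556 = 0.151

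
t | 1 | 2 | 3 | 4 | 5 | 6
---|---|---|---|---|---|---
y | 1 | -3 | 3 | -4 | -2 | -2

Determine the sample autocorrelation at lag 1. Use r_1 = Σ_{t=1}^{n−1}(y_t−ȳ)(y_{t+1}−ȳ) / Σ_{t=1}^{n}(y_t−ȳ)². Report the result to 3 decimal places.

-0.585

Mean ȳ = (1 − 3 + 3 − 4 − 2 − 2)/6 = -1.1667
Deviations from mean: 2.1667, -1.8333, 4.1667, -2.8333, -0.8333, -0.8333
Σ(y_t−ȳ)(y_{t+1}−ȳ) = (-3.9722) + (-7.6389) + (-11.8056) + (2.3611) + (0.6944) = -20.3611
Denominator Σ(y_t−ȳ)² = 34.8333
r_1 = -20.3611 / 34.8333 = -0.585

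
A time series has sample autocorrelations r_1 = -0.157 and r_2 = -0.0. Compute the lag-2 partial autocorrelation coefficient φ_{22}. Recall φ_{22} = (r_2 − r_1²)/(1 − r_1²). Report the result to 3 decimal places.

-0.025

φ_{22} = (r_2 − r_1²) / (1 − r_1²)
r_1² = (-0.157)² = 0.024649
Numerator = -0.0 − 0.0246 = -0.0246; denominator = 1 − 0.0246 = 0.9754
φ_{22} = -0.0246 / 0.9754 = -0.025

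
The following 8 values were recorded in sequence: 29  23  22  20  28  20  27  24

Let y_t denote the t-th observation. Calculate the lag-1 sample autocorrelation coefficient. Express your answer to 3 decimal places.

Mean ȳ = (29 + 23 + 22 + 20 + 28 + 20 + 27 + 24)/8 = 24.1250
Σ(y_t−ȳ)(y_{t+1}−ȳ) = (-5.4844) + (2.3906) + (8.7656) + (-15.9844) + (-15.9844) + (-11.8594) + (-0.3594) = -38.5156
Denominator Σ(y_t−ȳ)² = 86.8750
r_1 = -38.5156 / 86.8750 = -0.443

-0.443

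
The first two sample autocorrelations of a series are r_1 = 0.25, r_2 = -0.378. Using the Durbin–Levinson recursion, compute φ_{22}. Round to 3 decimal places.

-0.470

φ_{22} = (r_2 − r_1²) / (1 − r_1²)
r_1² = (0.25)² = 0.0625
Numerator = -0.378 − 0.0625 = -0.4405; denominator = 1 − 0.0625 = 0.9375
φ_{22} = -0.4405 / 0.9375 = -0.470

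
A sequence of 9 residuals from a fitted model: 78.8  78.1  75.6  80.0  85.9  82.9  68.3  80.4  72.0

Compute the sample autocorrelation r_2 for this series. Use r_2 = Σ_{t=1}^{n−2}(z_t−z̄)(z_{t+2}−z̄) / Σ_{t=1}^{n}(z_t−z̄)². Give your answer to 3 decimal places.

-0.075

Mean z̄ = (78.8 + 78.1 + 75.6 + 80.0 + 85.9 + 82.9 + 68.3 + 80.4 + 72.0)/9 = 78.0000
Σ(z_t−z̄)(z_{t+2}−z̄) = (-1.9200) + (0.2000) + (-18.9600) + (9.8000) + (-76.6300) + (11.7600) + (58.2000) = -17.5500
Denominator Σ(z_t−z̄)² = 232.6800
r_2 = -17.5500 / 232.6800 = -0.075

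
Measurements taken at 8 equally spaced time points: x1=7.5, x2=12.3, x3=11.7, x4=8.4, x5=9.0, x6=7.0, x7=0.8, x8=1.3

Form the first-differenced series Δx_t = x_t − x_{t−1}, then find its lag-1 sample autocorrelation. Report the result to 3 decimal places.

First differences Δx: 4.8, -0.6, -3.3, 0.6, -2.0, -6.2, 0.5
Mean of differences = -0.8857
Numerator Σ(Δx_t−Δx̄)(Δx_{t+1}−Δx̄) = -5.7502
Denominator Σ(Δx_t−Δx̄)² = 71.8486
r_1(Δx) = -5.7502 / 71.8486 = -0.080

-0.080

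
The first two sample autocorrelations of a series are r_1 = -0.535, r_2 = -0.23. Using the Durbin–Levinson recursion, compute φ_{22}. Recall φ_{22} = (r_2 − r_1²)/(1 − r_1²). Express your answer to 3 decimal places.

-0.723

φ_{22} = (r_2 − r_1²) / (1 − r_1²)
r_1² = (-0.535)² = 0.286225
Numerator = -0.23 − 0.2862 = -0.5162; denominator = 1 − 0.2862 = 0.7138
φ_{22} = -0.5162 / 0.7138 = -0.723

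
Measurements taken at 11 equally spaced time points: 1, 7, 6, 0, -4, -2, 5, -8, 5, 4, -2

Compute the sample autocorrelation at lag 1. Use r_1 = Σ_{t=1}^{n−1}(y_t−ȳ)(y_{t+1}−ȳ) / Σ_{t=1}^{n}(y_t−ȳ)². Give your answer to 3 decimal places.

Mean ȳ = (1 + 7 + 6 + 0 − 4 − 2 + 5 − 8 + 5 + 4 − 2)/11 = 1.0909
Numerator Σ_{t=1}^{10}(y_t−ȳ)(y_{t+1}−ȳ) = -36.3719
Denominator Σ(y_t−ȳ)² = 226.9091
r_1 = -36.3719 / 226.9091 = -0.160

-0.160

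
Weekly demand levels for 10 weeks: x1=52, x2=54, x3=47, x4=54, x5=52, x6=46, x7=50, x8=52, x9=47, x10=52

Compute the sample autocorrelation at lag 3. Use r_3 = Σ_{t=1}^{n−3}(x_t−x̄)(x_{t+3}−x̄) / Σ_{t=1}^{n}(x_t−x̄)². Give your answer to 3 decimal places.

Mean x̄ = (52 + 54 + 47 + 54 + 52 + 46 + 50 + 52 + 47 + 52)/10 = 50.6000
Σ(x_t−x̄)(x_{t+3}−x̄) = (4.7600) + (4.7600) + (16.5600) + (-2.0400) + (1.9600) + (16.5600) + (-0.8400) = 41.7200
Denominator Σ(x_t−x̄)² = 78.4000
r_3 = 41.7200 / 78.4000 = 0.532

0.532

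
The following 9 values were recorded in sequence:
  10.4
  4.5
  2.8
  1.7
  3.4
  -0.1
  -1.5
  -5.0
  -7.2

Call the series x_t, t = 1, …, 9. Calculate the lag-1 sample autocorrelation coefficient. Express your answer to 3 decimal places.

Mean x̄ = (10.4 + 4.5 + 2.8 + 1.7 + 3.4 − 0.1 − 1.5 − 5.0 − 7.2)/9 = 1.0000
Numerator Σ_{t=1}^{8}(x_t−x̄)(x_{t+1}−x̄) = 106.4500
Denominator Σ(x_t−x̄)² = 220.8000
r_1 = 106.4500 / 220.8000 = 0.482

0.482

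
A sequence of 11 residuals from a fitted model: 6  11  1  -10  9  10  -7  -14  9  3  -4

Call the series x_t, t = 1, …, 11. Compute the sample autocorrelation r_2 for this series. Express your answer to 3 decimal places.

-0.699

Mean x̄ = (6 + 11 + 1 − 10 + 9 + 10 − 7 − 14 + 9 + 3 − 4)/11 = 1.2727
Numerator Σ_{t=1}^{9}(x_t−x̄)(x_{t+2}−x̄) = -539.6942
Denominator Σ(x_t−x̄)² = 772.1818
r_2 = -539.6942 / 772.1818 = -0.699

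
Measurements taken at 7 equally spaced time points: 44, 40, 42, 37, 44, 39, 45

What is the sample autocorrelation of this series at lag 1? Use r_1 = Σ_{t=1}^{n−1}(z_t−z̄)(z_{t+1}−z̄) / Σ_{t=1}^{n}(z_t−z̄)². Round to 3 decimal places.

Mean z̄ = (44 + 40 + 42 + 37 + 44 + 39 + 45)/7 = 41.5714
Deviations from mean: 2.4286, -1.5714, 0.4286, -4.5714, 2.4286, -2.5714, 3.4286
Σ(z_t−z̄)(z_{t+1}−z̄) = (-3.8163) + (-0.6735) + (-1.9592) + (-11.1020) + (-6.2449) + (-8.8163) = -32.6122
Denominator Σ(z_t−z̄)² = 53.7143
r_1 = -32.6122 / 53.7143 = -0.607

-0.607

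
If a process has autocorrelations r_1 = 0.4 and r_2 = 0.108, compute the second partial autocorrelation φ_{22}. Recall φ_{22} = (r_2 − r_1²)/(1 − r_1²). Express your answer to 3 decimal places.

φ_{22} = (r_2 − r_1²) / (1 − r_1²)
r_1² = (0.4)² = 0.16
Numerator = 0.108 − 0.1600 = -0.0520; denominator = 1 − 0.1600 = 0.8400
φ_{22} = -0.0520 / 0.8400 = -0.062

-0.062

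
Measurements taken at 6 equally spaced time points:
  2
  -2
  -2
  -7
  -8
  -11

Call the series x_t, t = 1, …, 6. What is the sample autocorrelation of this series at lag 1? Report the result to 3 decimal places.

0.412

Mean x̄ = (2 − 2 − 2 − 7 − 8 − 11)/6 = -4.6667
Σ(x_t−x̄)(x_{t+1}−x̄) = (17.7778) + (7.1111) + (-6.2222) + (7.7778) + (21.1111) = 47.5556
Denominator Σ(x_t−x̄)² = 115.3333
r_1 = 47.5556 / 115.3333 = 0.412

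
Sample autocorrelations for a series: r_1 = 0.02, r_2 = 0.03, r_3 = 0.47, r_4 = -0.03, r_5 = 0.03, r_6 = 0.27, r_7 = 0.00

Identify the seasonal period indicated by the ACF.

3

The largest autocorrelation is r_3 = 0.47, with a weaker echo at lag 6 (0.27); the remaining lags stay at or below 0.03.
The dominant spike at lag 3 indicates a seasonal period of 3.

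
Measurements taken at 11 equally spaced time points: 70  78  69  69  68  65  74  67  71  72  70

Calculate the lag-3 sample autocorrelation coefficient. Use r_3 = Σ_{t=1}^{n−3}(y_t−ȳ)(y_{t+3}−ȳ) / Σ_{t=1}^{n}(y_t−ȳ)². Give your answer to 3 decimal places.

-0.035

Mean ȳ = (70 + 78 + 69 + 69 + 68 + 65 + 74 + 67 + 71 + 72 + 70)/11 = 70.2727
Numerator Σ_{t=1}^{8}(y_t−ȳ)(y_{t+3}−ȳ) = -4.3140
Denominator Σ(y_t−ȳ)² = 124.1818
r_3 = -4.3140 / 124.1818 = -0.035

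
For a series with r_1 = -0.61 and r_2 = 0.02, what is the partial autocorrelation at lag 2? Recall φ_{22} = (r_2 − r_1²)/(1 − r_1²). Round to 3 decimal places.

φ_{22} = (r_2 − r_1²) / (1 − r_1²)
r_1² = (-0.61)² = 0.3721
Numerator = 0.02 − 0.3721 = -0.3521; denominator = 1 − 0.3721 = 0.6279
φ_{22} = -0.3521 / 0.6279 = -0.561

-0.561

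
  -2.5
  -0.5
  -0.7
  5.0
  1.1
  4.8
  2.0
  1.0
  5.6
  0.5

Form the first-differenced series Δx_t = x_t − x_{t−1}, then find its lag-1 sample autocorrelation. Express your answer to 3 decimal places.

First differences Δx: 2.0, -0.2, 5.7, -3.9, 3.7, -2.8, -1.0, 4.6, -5.1
Mean of differences = 0.3333
Numerator Σ(Δx_t−Δx̄)(Δx_{t+1}−Δx̄) = -75.9644
Denominator Σ(Δx_t−Δx̄)² = 120.4400
r_1(Δx) = -75.9644 / 120.4400 = -0.631

-0.631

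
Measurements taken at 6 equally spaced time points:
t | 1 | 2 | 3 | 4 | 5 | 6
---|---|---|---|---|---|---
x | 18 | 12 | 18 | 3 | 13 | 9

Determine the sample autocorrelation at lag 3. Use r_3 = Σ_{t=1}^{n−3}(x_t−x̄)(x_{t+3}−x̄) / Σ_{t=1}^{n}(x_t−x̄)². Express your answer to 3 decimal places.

-0.443

Mean x̄ = (18 + 12 + 18 + 3 + 13 + 9)/6 = 12.1667
Numerator Σ_{t=1}^{3}(x_t−x̄)(x_{t+3}−x̄) = -72.0833
Denominator Σ(x_t−x̄)² = 162.8333
r_3 = -72.0833 / 162.8333 = -0.443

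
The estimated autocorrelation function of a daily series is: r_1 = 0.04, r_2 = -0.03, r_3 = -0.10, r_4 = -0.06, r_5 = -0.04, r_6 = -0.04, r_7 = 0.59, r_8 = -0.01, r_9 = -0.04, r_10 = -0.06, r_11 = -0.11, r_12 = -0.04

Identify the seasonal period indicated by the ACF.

The largest autocorrelation is r_7 = 0.59; the remaining lags stay at or below 0.04.
The dominant spike at lag 7 indicates a seasonal period of 7.

7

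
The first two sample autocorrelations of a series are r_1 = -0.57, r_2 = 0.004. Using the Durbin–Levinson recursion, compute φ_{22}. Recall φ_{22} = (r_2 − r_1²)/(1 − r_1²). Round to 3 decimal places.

-0.475

φ_{22} = (r_2 − r_1²) / (1 − r_1²)
r_1² = (-0.57)² = 0.3249
Numerator = 0.004 − 0.3249 = -0.3209; denominator = 1 − 0.3249 = 0.6751
φ_{22} = -0.3209 / 0.6751 = -0.475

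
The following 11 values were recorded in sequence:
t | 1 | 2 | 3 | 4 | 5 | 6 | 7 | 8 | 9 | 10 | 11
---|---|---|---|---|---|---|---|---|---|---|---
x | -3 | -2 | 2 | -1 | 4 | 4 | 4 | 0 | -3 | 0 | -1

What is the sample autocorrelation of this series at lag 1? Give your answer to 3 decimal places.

Mean x̄ = (-3 − 2 + 2 − 1 + 4 + 4 + 4 + 0 − 3 + 0 − 1)/11 = 0.3636
Numerator Σ_{t=1}^{10}(x_t−x̄)(x_{t+1}−x̄) = 24.9587
Denominator Σ(x_t−x̄)² = 74.5455
r_1 = 24.9587 / 74.5455 = 0.335

0.335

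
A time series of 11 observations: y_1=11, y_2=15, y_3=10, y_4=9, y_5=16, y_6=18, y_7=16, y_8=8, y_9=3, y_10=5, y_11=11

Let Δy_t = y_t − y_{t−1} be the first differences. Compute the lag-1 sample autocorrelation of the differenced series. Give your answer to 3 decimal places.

0.202

First differences Δy: 4, -5, -1, 7, 2, -2, -8, -5, 2, 6
Mean of differences = 0.0000
Numerator Σ(Δy_t−Δȳ)(Δy_{t+1}−Δȳ) = 46.0000
Denominator Σ(Δy_t−Δȳ)² = 228.0000
r_1(Δy) = 46.0000 / 228.0000 = 0.202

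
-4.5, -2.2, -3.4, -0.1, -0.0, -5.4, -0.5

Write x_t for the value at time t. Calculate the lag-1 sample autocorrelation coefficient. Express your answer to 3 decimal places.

-0.358

Mean x̄ = (-4.5 − 2.2 − 3.4 − 0.1 − 0.0 − 5.4 − 0.5)/7 = -2.3000
Numerator Σ_{t=1}^{6}(x_t−x̄)(x_{t+1}−x̄) = -10.4000
Denominator Σ(x_t−x̄)² = 29.0400
r_1 = -10.4000 / 29.0400 = -0.358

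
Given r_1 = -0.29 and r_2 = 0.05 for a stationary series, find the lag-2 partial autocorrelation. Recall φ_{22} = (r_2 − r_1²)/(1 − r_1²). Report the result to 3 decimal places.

-0.037

φ_{22} = (r_2 − r_1²) / (1 − r_1²)
r_1² = (-0.29)² = 0.0841
Numerator = 0.05 − 0.0841 = -0.0341; denominator = 1 − 0.0841 = 0.9159
φ_{22} = -0.0341 / 0.9159 = -0.037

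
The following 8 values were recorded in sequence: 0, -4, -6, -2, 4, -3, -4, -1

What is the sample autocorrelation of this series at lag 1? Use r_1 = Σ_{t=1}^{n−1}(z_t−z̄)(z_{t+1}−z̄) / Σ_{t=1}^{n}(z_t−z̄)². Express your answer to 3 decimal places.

-0.030

Mean z̄ = (0 − 4 − 6 − 2 + 4 − 3 − 4 − 1)/8 = -2.0000
Deviations from mean: 2.0000, -2.0000, -4.0000, 0.0000, 6.0000, -1.0000, -2.0000, 1.0000
Σ(z_t−z̄)(z_{t+1}−z̄) = (-4.0000) + (8.0000) + (0.0000) + (0.0000) + (-6.0000) + (2.0000) + (-2.0000) = -2.0000
Denominator Σ(z_t−z̄)² = 66.0000
r_1 = -2.0000 / 66.0000 = -0.030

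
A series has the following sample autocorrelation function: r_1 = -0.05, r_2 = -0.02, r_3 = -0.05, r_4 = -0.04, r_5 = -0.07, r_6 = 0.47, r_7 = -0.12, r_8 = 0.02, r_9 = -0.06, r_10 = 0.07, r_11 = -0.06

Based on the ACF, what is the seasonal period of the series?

6

The largest autocorrelation is r_6 = 0.47; the remaining lags stay at or below 0.07.
The dominant spike at lag 6 indicates a seasonal period of 6.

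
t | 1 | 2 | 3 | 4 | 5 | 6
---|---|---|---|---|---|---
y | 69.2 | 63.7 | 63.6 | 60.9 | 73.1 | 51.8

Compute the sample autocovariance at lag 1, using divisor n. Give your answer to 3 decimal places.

-23.001

Mean ȳ = (69.2 + 63.7 + 63.6 + 60.9 + 73.1 + 51.8)/6 = 63.7167
Σ_{t=1}^{5}(y_t−ȳ)(y_{t+1}−ȳ) = -138.0086
γ_1 = -138.0086 / 6 = -23.001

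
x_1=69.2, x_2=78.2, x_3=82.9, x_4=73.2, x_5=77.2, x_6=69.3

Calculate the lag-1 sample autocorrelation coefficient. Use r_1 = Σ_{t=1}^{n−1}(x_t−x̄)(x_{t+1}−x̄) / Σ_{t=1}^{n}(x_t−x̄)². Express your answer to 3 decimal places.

Mean x̄ = (69.2 + 78.2 + 82.9 + 73.2 + 77.2 + 69.3)/6 = 75.0000
Deviations from mean: -5.8000, 3.2000, 7.9000, -1.8000, 2.2000, -5.7000
Numerator Σ_{t=1}^{5}(x_t−x̄)(x_{t+1}−x̄) = -24.0000
Denominator Σ(x_t−x̄)² = 146.8600
r_1 = -24.0000 / 146.8600 = -0.163

-0.163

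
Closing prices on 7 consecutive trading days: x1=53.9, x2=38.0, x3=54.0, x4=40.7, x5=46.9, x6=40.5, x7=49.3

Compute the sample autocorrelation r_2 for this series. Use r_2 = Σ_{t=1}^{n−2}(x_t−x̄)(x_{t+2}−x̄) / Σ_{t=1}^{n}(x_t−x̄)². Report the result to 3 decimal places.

0.554

Mean x̄ = (53.9 + 38.0 + 54.0 + 40.7 + 46.9 + 40.5 + 49.3)/7 = 46.1857
Deviations from mean: 7.7143, -8.1857, 7.8143, -5.4857, 0.7143, -5.6857, 3.1143
Σ(x_t−x̄)(x_{t+2}−x̄) = (60.2816) + (44.9045) + (5.5816) + (31.1902) + (2.2245) = 144.1824
Denominator Σ(x_t−x̄)² = 260.2086
r_2 = 144.1824 / 260.2086 = 0.554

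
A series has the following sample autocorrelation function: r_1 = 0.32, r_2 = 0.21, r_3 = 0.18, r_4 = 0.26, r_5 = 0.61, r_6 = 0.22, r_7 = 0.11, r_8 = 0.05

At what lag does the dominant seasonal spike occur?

The largest autocorrelation is r_5 = 0.61; the remaining lags stay at or below 0.32. The elevated value at lag 1 (0.32), dropping to 0.21 at lag 2, reflects decaying short-term dependence rather than seasonality.
The dominant spike at lag 5 indicates a seasonal period of 5.

5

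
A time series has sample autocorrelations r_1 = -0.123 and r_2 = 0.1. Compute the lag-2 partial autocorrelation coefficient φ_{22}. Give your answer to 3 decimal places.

0.086

φ_{22} = (r_2 − r_1²) / (1 − r_1²)
r_1² = (-0.123)² = 0.015129
Numerator = 0.1 − 0.0151 = 0.0849; denominator = 1 − 0.0151 = 0.9849
φ_{22} = 0.0849 / 0.9849 = 0.086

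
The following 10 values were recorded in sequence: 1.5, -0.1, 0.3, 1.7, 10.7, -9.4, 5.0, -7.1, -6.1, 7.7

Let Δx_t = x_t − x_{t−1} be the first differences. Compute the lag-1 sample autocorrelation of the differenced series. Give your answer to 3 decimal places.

-0.608

First differences Δx: -1.6, 0.4, 1.4, 9.0, -20.1, 14.4, -12.1, 1.0, 13.8
Mean of differences = 0.6889
Numerator Σ(Δx_t−Δx̄)(Δx_{t+1}−Δx̄) = -626.7012
Denominator Σ(Δx_t−Δx̄)² = 1030.6289
r_1(Δx) = -626.7012 / 1030.6289 = -0.608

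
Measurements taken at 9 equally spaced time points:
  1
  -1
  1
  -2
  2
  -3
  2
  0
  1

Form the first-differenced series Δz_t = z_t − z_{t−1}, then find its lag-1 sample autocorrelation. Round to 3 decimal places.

First differences Δz: -2, 2, -3, 4, -5, 5, -2, 1
Mean of differences = 0.0000
Numerator Σ(Δz_t−Δz̄)(Δz_{t+1}−Δz̄) = -79.0000
Denominator Σ(Δz_t−Δz̄)² = 88.0000
r_1(Δz) = -79.0000 / 88.0000 = -0.898

-0.898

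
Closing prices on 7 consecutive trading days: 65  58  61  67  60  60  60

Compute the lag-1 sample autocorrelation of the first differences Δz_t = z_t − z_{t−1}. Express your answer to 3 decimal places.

-0.317

First differences Δz: -7, 3, 6, -7, 0, 0
Mean of differences = -0.8333
Numerator Σ(Δz_t−Δz̄)(Δz_{t+1}−Δz̄) = -44.0278
Denominator Σ(Δz_t−Δz̄)² = 138.8333
r_1(Δz) = -44.0278 / 138.8333 = -0.317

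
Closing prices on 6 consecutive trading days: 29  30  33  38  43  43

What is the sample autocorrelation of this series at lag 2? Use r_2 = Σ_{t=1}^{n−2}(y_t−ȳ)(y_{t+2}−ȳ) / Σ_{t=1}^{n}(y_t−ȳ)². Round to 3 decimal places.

0.010

Mean ȳ = (29 + 30 + 33 + 38 + 43 + 43)/6 = 36.0000
Deviations from mean: -7.0000, -6.0000, -3.0000, 2.0000, 7.0000, 7.0000
Σ(y_t−ȳ)(y_{t+2}−ȳ) = (21.0000) + (-12.0000) + (-21.0000) + (14.0000) = 2.0000
Denominator Σ(y_t−ȳ)² = 196.0000
r_2 = 2.0000 / 196.0000 = 0.010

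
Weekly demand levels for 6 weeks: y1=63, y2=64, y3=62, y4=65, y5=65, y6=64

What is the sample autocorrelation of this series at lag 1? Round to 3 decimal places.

-0.150

Mean ȳ = (63 + 64 + 62 + 65 + 65 + 64)/6 = 63.8333
Deviations from mean: -0.8333, 0.1667, -1.8333, 1.1667, 1.1667, 0.1667
Numerator Σ_{t=1}^{5}(y_t−ȳ)(y_{t+1}−ȳ) = -1.0278
Denominator Σ(y_t−ȳ)² = 6.8333
r_1 = -1.0278 / 6.8333 = -0.150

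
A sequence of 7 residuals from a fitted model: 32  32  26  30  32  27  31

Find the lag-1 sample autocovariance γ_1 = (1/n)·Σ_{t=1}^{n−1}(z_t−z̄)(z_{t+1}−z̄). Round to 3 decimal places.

Mean z̄ = (32 + 32 + 26 + 30 + 32 + 27 + 31)/7 = 30.0000
Σ_{t=1}^{6}(z_t−z̄)(z_{t+1}−z̄) = -13.0000
γ_1 = -13.0000 / 7 = -1.857

-1.857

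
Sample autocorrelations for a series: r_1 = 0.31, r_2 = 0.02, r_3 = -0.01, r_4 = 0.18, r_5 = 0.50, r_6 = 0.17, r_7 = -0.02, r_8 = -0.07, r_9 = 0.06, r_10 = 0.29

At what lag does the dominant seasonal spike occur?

5

The largest autocorrelation is r_5 = 0.50; the remaining lags stay at or below 0.31. The elevated value at lag 1 (0.31), dropping to 0.02 at lag 2, reflects decaying short-term dependence rather than seasonality.
The dominant spike at lag 5 indicates a seasonal period of 5.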